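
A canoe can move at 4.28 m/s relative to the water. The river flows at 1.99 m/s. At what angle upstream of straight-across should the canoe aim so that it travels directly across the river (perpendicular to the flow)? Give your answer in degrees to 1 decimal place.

To cancel the current, the upstream component of the canoe's velocity must equal the flow: 4.28 sin θ = 1.99.
sin θ = 1.99 / 4.28 = 0.4650.
θ = arcsin(0.4650) = 27.707°.

27.7°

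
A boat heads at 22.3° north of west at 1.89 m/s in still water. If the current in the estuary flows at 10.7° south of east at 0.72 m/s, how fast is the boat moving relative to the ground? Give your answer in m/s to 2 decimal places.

Taking east as x and north as y: velocity relative to the water = (-1.749, 0.717) m/s; the water relative to ground = (0.707, -0.134) m/s.
Velocity relative to ground = (-1.749, 0.717) + (0.707, -0.134) = (-1.041, 0.583) m/s.
Speed = |(-1.041, 0.583)| = 1.194 m/s.

1.19 m/s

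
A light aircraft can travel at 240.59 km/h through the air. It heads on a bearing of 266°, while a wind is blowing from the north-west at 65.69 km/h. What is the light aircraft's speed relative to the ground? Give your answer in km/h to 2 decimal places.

Taking east as x and north as y: velocity relative to the air = (-240.004, -16.783) km/h; the air relative to ground = (46.450, -46.450) km/h.
Velocity relative to ground = (-240.004, -16.783) + (46.450, -46.450) = (-193.554, -63.233) km/h.
Speed = |(-193.554, -63.233)| = 203.621 km/h.

203.62 km/h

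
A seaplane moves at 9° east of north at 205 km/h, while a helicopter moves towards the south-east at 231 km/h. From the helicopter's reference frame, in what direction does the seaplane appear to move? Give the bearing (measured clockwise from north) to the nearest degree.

Taking east as x and north as y: seaplane velocity = (32.069, 202.476) km/h; helicopter velocity = (163.342, -163.342) km/h.
Velocity of seaplane relative to helicopter = (32.069, 202.476) − (163.342, -163.342) = (-131.273, 365.818) km/h.
Bearing = atan2(-131.27, 365.82) = 340.26° clockwise from north.

340°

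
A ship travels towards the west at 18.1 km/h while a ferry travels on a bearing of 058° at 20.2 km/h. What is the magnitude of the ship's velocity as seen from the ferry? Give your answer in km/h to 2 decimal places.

36.82 km/h

Taking east as x and north as y: ship velocity = (-18.100, 0.000) km/h; ferry velocity = (17.131, 10.704) km/h.
Velocity of ship relative to ferry = (-18.100, 0.000) − (17.131, 10.704) = (-35.231, -10.704) km/h.
Magnitude = |(-35.231, -10.704)| = 36.821 km/h.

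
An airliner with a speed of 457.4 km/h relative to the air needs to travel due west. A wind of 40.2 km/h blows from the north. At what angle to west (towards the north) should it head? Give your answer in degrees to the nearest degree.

5°

The wind pushes perpendicular to the desired track; the heading must have a component into the wind equal to 40.2 km/h: 457.4 sin θ = 40.2.
sin θ = 0.0879, so θ = 5.042°.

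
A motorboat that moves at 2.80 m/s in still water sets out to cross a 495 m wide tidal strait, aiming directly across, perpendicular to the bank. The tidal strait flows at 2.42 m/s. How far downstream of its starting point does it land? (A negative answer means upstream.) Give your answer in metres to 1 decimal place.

427.8 m

Perpendicular speed = 2.800 m/s; crossing time = 495 / 2.800 = 176.786 s.
Net downstream speed = 2.420 m/s.
Drift = 2.420 × 176.786 = 427.821 m (downstream).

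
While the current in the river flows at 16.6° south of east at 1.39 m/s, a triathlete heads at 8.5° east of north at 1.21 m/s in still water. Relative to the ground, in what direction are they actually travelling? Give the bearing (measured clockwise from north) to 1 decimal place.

062.1°

Taking east as x and north as y: velocity relative to the water = (0.179, 1.197) m/s; the water relative to ground = (1.332, -0.397) m/s.
Velocity relative to ground = (0.179, 1.197) + (1.332, -0.397) = (1.511, 0.800) m/s.
Bearing = atan2(1.51, 0.80) = 62.11° clockwise from north.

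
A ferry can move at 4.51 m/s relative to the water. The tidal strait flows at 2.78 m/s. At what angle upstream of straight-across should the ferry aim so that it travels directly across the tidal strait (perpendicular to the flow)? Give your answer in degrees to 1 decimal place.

38.1°

To cancel the current, the upstream component of the ferry's velocity must equal the flow: 4.51 sin θ = 2.78.
sin θ = 2.78 / 4.51 = 0.6164.
θ = arcsin(0.6164) = 38.054°.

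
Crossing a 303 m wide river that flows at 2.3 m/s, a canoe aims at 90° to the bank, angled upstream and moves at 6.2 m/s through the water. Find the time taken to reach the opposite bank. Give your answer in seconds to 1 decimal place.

48.9 s

The component of the canoe's velocity perpendicular to the bank is 6.2 m/s.
The current is parallel to the bank, so it does not affect the crossing time.
Time = 303 / 6.200 = 48.871 s.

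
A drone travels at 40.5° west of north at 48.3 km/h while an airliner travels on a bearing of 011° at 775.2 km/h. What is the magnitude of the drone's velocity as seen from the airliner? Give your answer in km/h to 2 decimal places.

746.09 km/h

Taking east as x and north as y: drone velocity = (-31.368, 36.728) km/h; airliner velocity = (147.915, 760.957) km/h.
Velocity of drone relative to airliner = (-31.368, 36.728) − (147.915, 760.957) = (-179.283, -724.230) km/h.
Magnitude = |(-179.283, -724.230)| = 746.091 km/h.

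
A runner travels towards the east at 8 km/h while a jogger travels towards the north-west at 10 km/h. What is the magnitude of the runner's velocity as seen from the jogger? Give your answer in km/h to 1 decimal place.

16.6 km/h

Taking east as x and north as y: runner velocity = (8.000, 0.000) km/h; jogger velocity = (-7.071, 7.071) km/h.
Velocity of runner relative to jogger = (8.000, 0.000) − (-7.071, 7.071) = (15.071, -7.071) km/h.
Magnitude = |(15.071, -7.071)| = 16.647 km/h.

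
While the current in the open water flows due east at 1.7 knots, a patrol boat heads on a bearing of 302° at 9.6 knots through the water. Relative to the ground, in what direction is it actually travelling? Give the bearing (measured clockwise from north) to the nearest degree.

Taking east as x and north as y: velocity relative to the water = (-8.141, 5.087) knots; the water relative to ground = (1.700, 0.000) knots.
Velocity relative to ground = (-8.141, 5.087) + (1.700, 0.000) = (-6.441, 5.087) knots.
Bearing = atan2(-6.44, 5.09) = 308.30° clockwise from north.

308°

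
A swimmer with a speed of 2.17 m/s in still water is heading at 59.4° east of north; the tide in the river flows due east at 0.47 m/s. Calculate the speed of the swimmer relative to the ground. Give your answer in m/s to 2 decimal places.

Taking east as x and north as y: velocity relative to the water = (1.868, 1.105) m/s; the water relative to ground = (0.470, 0.000) m/s.
Velocity relative to ground = (1.868, 1.105) + (0.470, 0.000) = (2.338, 1.105) m/s.
Speed = |(2.338, 1.105)| = 2.586 m/s.

2.59 m/s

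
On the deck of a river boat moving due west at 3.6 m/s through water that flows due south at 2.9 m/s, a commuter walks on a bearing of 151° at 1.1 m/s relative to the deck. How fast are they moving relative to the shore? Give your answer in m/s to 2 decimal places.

In east/north components (m/s): commuter relative to river boat = (0.533, -0.962); river boat relative to water = (-3.600, 0.000); water relative to ground = (0.000, -2.900).
Sum = (-3.067, -3.862) m/s.
Speed = |(-3.067, -3.862)| = 4.932 m/s.

4.93 m/s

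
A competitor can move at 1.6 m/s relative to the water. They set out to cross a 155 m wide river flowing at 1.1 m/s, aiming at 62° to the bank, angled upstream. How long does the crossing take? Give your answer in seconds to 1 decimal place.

109.7 s

The component of the competitor's velocity perpendicular to the bank is 1.6 × sin 62° = 1.413 m/s.
The current is parallel to the bank, so it does not affect the crossing time.
Time = 155 / 1.413 = 109.718 s.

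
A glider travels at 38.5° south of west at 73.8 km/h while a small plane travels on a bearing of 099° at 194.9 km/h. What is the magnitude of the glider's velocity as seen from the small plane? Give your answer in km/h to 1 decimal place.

Taking east as x and north as y: glider velocity = (-57.756, -45.942) km/h; small plane velocity = (192.500, -30.489) km/h.
Velocity of glider relative to small plane = (-57.756, -45.942) − (192.500, -30.489) = (-250.257, -15.453) km/h.
Magnitude = |(-250.257, -15.453)| = 250.734 km/h.

250.7 km/h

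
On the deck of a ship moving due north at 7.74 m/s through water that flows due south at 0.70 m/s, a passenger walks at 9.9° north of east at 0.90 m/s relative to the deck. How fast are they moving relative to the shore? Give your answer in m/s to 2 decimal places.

In east/north components (m/s): passenger relative to ship = (0.887, 0.155); ship relative to water = (0.000, 7.740); water relative to ground = (0.000, -0.700).
Sum = (0.887, 7.195) m/s.
Speed = |(0.887, 7.195)| = 7.249 m/s.

7.25 m/s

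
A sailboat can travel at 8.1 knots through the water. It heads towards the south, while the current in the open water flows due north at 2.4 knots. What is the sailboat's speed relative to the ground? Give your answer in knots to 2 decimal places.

5.70 knots

Taking east as x and north as y: velocity relative to the water = (0.000, -8.100) knots; the water relative to ground = (0.000, 2.400) knots.
Velocity relative to ground = (0.000, -8.100) + (0.000, 2.400) = (0.000, -5.700) knots.
Speed = |(0.000, -5.700)| = 5.700 knots.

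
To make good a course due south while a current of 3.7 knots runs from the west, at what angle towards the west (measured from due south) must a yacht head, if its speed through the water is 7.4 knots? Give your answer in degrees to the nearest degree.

The current pushes perpendicular to the desired track; the heading must have a component into the current equal to 3.7 knots: 7.4 sin θ = 3.7.
sin θ = 0.5000, so θ = 30.000°.

30°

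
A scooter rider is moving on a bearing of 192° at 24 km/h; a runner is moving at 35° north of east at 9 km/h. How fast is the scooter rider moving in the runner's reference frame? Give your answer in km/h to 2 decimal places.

31.19 km/h

Taking east as x and north as y: scooter rider velocity = (-4.990, -23.476) km/h; runner velocity = (7.372, 5.162) km/h.
Velocity of scooter rider relative to runner = (-4.990, -23.476) − (7.372, 5.162) = (-12.362, -28.638) km/h.
Magnitude = |(-12.362, -28.638)| = 31.192 km/h.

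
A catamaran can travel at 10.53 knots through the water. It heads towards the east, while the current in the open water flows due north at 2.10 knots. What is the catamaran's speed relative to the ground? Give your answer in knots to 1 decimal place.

Taking east as x and north as y: velocity relative to the water = (10.530, 0.000) knots; the water relative to ground = (0.000, 2.100) knots.
Velocity relative to ground = (10.530, 0.000) + (0.000, 2.100) = (10.530, 2.100) knots.
Speed = |(10.530, 2.100)| = 10.737 knots.

10.7 knots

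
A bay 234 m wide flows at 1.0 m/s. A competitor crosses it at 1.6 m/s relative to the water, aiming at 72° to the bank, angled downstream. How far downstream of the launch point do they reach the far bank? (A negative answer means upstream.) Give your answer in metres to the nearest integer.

Perpendicular speed = 1.522 m/s; crossing time = 234 / 1.522 = 153.776 s.
Net downstream speed = 1.494 m/s.
Drift = 1.494 × 153.776 = 229.808 m (downstream).

230 m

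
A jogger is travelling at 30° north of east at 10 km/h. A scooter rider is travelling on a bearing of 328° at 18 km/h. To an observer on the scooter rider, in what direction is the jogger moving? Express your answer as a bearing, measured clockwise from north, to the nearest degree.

Taking east as x and north as y: jogger velocity = (8.660, 5.000) km/h; scooter rider velocity = (-9.539, 15.265) km/h.
Velocity of jogger relative to scooter rider = (8.660, 5.000) − (-9.539, 15.265) = (18.199, -10.265) km/h.
Bearing = atan2(18.20, -10.26) = 119.42° clockwise from north.

119°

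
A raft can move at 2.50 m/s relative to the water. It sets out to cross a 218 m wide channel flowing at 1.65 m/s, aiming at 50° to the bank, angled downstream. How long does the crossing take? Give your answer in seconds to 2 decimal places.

The component of the raft's velocity perpendicular to the bank is 2.50 × sin 50° = 1.915 m/s.
Only the cross-stream component determines the crossing time; the current contributes nothing perpendicular to the bank.
Time = 218 / 1.915 = 113.832 s.

113.83 s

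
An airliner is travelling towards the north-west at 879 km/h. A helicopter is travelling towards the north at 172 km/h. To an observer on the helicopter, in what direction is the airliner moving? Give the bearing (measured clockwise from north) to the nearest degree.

306°

Taking east as x and north as y: airliner velocity = (-621.547, 621.547) km/h; helicopter velocity = (0.000, 172.000) km/h.
Velocity of airliner relative to helicopter = (-621.547, 621.547) − (0.000, 172.000) = (-621.547, 449.547) km/h.
Bearing = atan2(-621.55, 449.55) = 305.88° clockwise from north.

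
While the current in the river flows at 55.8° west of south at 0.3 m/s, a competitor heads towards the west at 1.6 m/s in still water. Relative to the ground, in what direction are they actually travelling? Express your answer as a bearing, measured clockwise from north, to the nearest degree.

Taking east as x and north as y: velocity relative to the water = (-1.600, 0.000) m/s; the water relative to ground = (-0.248, -0.169) m/s.
Velocity relative to ground = (-1.600, 0.000) + (-0.248, -0.169) = (-1.848, -0.169) m/s.
Bearing = atan2(-1.85, -0.17) = 264.79° clockwise from north.

265°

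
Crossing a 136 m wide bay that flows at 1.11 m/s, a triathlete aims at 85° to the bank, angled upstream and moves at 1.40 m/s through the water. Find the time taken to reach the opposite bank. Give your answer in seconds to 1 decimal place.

The component of the triathlete's velocity perpendicular to the bank is 1.40 × sin 85° = 1.395 m/s.
The flow acts along the bank and has no component across it.
Time = 136 / 1.395 = 97.514 s.

97.5 s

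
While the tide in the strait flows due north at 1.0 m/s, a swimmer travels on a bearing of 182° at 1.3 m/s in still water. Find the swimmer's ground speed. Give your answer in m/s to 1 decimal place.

Taking east as x and north as y: velocity relative to the water = (-0.045, -1.299) m/s; the water relative to ground = (0.000, 1.000) m/s.
Velocity relative to ground = (-0.045, -1.299) + (0.000, 1.000) = (-0.045, -0.299) m/s.
Speed = |(-0.045, -0.299)| = 0.303 m/s.

0.3 m/s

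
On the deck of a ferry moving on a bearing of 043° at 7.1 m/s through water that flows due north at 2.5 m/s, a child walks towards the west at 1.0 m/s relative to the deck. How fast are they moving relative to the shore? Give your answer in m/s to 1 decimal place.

8.6 m/s

In east/north components (m/s): child relative to ferry = (-1.000, 0.000); ferry relative to water = (4.842, 5.193); water relative to ground = (0.000, 2.500).
Sum = (3.842, 7.693) m/s.
Speed = |(3.842, 7.693)| = 8.599 m/s.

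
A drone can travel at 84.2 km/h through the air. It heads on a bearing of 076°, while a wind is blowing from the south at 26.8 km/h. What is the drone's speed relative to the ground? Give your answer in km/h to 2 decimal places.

Taking east as x and north as y: velocity relative to the air = (81.699, 20.370) km/h; the air relative to ground = (0.000, 26.800) km/h.
Velocity relative to ground = (81.699, 20.370) + (0.000, 26.800) = (81.699, 47.170) km/h.
Speed = |(81.699, 47.170)| = 94.338 km/h.

94.34 km/h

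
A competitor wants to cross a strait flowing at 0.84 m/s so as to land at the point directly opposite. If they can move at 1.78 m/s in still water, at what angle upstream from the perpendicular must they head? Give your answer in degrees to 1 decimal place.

To cancel the current, the upstream component of the competitor's velocity must equal the flow: 1.78 sin θ = 0.84.
sin θ = 0.84 / 1.78 = 0.4719.
θ = arcsin(0.4719) = 28.158°.

28.2°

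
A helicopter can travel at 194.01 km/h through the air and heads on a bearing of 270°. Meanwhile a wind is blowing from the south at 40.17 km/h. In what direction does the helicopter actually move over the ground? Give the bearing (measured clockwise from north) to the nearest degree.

Taking east as x and north as y: velocity relative to the air = (-194.010, 0.000) km/h; the air relative to ground = (0.000, 40.170) km/h.
Velocity relative to ground = (-194.010, 0.000) + (0.000, 40.170) = (-194.010, 40.170) km/h.
Bearing = atan2(-194.01, 40.17) = 281.70° clockwise from north.

282°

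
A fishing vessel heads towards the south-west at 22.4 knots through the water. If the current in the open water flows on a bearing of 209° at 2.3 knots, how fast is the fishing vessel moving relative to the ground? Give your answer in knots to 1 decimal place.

Taking east as x and north as y: velocity relative to the water = (-15.839, -15.839) knots; the water relative to ground = (-1.115, -2.012) knots.
Velocity relative to ground = (-15.839, -15.839) + (-1.115, -2.012) = (-16.954, -17.851) knots.
Speed = |(-16.954, -17.851)| = 24.619 knots.

24.6 knots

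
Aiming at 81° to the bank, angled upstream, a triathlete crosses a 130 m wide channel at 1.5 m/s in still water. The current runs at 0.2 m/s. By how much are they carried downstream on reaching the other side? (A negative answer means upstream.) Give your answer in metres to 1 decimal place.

-3.0 m

Perpendicular speed = 1.482 m/s; crossing time = 130 / 1.482 = 87.747 s.
Net downstream speed = -0.035 m/s.
Drift = -0.035 × 87.747 = -3.041 m (upstream).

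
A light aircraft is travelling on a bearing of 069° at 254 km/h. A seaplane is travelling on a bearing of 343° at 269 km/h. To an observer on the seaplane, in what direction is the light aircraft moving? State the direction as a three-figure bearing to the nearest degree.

118°

Taking east as x and north as y: light aircraft velocity = (237.129, 91.025) km/h; seaplane velocity = (-78.648, 257.246) km/h.
Velocity of light aircraft relative to seaplane = (237.129, 91.025) − (-78.648, 257.246) = (315.777, -166.221) km/h.
Bearing = atan2(315.78, -166.22) = 117.76° clockwise from north.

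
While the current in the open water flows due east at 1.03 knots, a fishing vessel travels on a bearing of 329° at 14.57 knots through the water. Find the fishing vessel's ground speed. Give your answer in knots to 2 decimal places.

Taking east as x and north as y: velocity relative to the water = (-7.504, 12.489) knots; the water relative to ground = (1.030, 0.000) knots.
Velocity relative to ground = (-7.504, 12.489) + (1.030, 0.000) = (-6.474, 12.489) knots.
Speed = |(-6.474, 12.489)| = 14.067 knots.

14.07 knots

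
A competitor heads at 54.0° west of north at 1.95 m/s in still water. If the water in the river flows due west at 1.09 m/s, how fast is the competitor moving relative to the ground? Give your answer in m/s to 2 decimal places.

2.90 m/s

Taking east as x and north as y: velocity relative to the water = (-1.578, 1.146) m/s; the water relative to ground = (-1.090, 0.000) m/s.
Velocity relative to ground = (-1.578, 1.146) + (-1.090, 0.000) = (-2.668, 1.146) m/s.
Speed = |(-2.668, 1.146)| = 2.903 m/s.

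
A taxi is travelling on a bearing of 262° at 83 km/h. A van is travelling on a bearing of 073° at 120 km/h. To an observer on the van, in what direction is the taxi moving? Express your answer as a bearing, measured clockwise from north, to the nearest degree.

257°

Taking east as x and north as y: taxi velocity = (-82.192, -11.551) km/h; van velocity = (114.757, 35.085) km/h.
Velocity of taxi relative to van = (-82.192, -11.551) − (114.757, 35.085) = (-196.949, -46.636) km/h.
Bearing = atan2(-196.95, -46.64) = 256.68° clockwise from north.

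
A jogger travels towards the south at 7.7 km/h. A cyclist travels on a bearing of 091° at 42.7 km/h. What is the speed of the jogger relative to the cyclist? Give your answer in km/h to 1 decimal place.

43.3 km/h

Taking east as x and north as y: jogger velocity = (0.000, -7.700) km/h; cyclist velocity = (42.693, -0.745) km/h.
Velocity of jogger relative to cyclist = (0.000, -7.700) − (42.693, -0.745) = (-42.693, -6.955) km/h.
Magnitude = |(-42.693, -6.955)| = 43.256 km/h.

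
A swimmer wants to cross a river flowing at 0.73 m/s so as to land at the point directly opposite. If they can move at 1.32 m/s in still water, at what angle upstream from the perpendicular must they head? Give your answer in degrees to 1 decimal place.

33.6°

To cancel the current, the upstream component of the swimmer's velocity must equal the flow: 1.32 sin θ = 0.73.
sin θ = 0.73 / 1.32 = 0.5530.
θ = arcsin(0.5530) = 33.575°.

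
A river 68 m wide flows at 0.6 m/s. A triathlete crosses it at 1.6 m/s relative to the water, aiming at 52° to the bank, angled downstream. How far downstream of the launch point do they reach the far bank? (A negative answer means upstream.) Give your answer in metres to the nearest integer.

Perpendicular speed = 1.261 m/s; crossing time = 68 / 1.261 = 53.933 s.
Net downstream speed = 1.585 m/s.
Drift = 1.585 × 53.933 = 85.487 m (downstream).

85 m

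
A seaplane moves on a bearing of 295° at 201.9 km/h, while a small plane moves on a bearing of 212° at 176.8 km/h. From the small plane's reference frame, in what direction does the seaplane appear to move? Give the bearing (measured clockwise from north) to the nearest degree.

339°

Taking east as x and north as y: seaplane velocity = (-182.984, 85.327) km/h; small plane velocity = (-93.690, -149.935) km/h.
Velocity of seaplane relative to small plane = (-182.984, 85.327) − (-93.690, -149.935) = (-89.294, 235.262) km/h.
Bearing = atan2(-89.29, 235.26) = 339.22° clockwise from north.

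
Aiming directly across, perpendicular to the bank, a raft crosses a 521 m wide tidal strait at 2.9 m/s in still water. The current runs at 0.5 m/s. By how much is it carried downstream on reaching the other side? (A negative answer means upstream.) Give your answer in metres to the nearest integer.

90 m

Perpendicular speed = 2.900 m/s; crossing time = 521 / 2.900 = 179.655 s.
Net downstream speed = 0.500 m/s.
Drift = 0.500 × 179.655 = 89.828 m (downstream).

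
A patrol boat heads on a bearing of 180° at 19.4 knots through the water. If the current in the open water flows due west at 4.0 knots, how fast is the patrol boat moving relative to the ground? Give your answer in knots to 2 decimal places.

19.81 knots

Taking east as x and north as y: velocity relative to the water = (0.000, -19.400) knots; the water relative to ground = (-4.000, 0.000) knots.
Velocity relative to ground = (0.000, -19.400) + (-4.000, 0.000) = (-4.000, -19.400) knots.
Speed = |(-4.000, -19.400)| = 19.808 knots.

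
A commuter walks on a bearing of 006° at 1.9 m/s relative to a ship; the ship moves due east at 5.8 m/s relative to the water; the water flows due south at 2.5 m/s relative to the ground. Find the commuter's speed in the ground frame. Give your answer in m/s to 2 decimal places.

In east/north components (m/s): commuter relative to ship = (0.199, 1.890); ship relative to water = (5.800, 0.000); water relative to ground = (0.000, -2.500).
Sum = (5.999, -0.610) m/s.
Speed = |(5.999, -0.610)| = 6.030 m/s.

6.03 m/s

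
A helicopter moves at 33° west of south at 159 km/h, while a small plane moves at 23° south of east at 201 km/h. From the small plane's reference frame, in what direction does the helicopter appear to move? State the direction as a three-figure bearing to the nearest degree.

259°

Taking east as x and north as y: helicopter velocity = (-86.598, -133.349) km/h; small plane velocity = (185.021, -78.537) km/h.
Velocity of helicopter relative to small plane = (-86.598, -133.349) − (185.021, -78.537) = (-271.619, -54.812) km/h.
Bearing = atan2(-271.62, -54.81) = 258.59° clockwise from north.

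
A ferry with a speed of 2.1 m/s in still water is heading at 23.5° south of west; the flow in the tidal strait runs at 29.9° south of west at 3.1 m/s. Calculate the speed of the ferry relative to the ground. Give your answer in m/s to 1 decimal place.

5.2 m/s

Taking east as x and north as y: velocity relative to the water = (-1.926, -0.837) m/s; the water relative to ground = (-2.687, -1.545) m/s.
Velocity relative to ground = (-1.926, -0.837) + (-2.687, -1.545) = (-4.613, -2.383) m/s.
Speed = |(-4.613, -2.383)| = 5.192 m/s.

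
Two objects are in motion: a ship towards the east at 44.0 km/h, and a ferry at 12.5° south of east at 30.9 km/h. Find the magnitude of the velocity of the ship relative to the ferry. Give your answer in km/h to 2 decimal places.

Taking east as x and north as y: ship velocity = (44.000, 0.000) km/h; ferry velocity = (30.168, -6.688) km/h.
Velocity of ship relative to ferry = (44.000, 0.000) − (30.168, -6.688) = (13.832, 6.688) km/h.
Magnitude = |(13.832, 6.688)| = 15.364 km/h.

15.36 km/h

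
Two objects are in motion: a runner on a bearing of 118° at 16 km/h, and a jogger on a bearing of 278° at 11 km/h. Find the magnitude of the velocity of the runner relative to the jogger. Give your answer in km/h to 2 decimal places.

26.60 km/h

Taking east as x and north as y: runner velocity = (14.127, -7.512) km/h; jogger velocity = (-10.893, 1.531) km/h.
Velocity of runner relative to jogger = (14.127, -7.512) − (-10.893, 1.531) = (25.020, -9.042) km/h.
Magnitude = |(25.020, -9.042)| = 26.604 km/h.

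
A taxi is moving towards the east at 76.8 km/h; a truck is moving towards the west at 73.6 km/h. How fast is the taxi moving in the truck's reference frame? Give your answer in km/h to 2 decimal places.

150.40 km/h

Taking east as x and north as y: taxi velocity = (76.800, 0.000) km/h; truck velocity = (-73.600, 0.000) km/h.
Velocity of taxi relative to truck = (76.800, 0.000) − (-73.600, 0.000) = (150.400, 0.000) km/h.
Magnitude = |(150.400, 0.000)| = 150.400 km/h.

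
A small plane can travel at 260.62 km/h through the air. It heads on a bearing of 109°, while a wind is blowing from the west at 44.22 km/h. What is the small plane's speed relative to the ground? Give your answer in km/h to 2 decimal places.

Taking east as x and north as y: velocity relative to the air = (246.421, -84.850) km/h; the air relative to ground = (44.220, 0.000) km/h.
Velocity relative to ground = (246.421, -84.850) + (44.220, 0.000) = (290.641, -84.850) km/h.
Speed = |(290.641, -84.850)| = 302.773 km/h.

302.77 km/h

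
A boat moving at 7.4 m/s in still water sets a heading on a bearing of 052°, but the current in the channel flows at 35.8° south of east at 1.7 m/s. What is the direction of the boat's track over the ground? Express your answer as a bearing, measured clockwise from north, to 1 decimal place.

063.7°

Taking east as x and north as y: velocity relative to the water = (5.831, 4.556) m/s; the water relative to ground = (1.379, -0.994) m/s.
Velocity relative to ground = (5.831, 4.556) + (1.379, -0.994) = (7.210, 3.561) m/s.
Bearing = atan2(7.21, 3.56) = 63.71° clockwise from north.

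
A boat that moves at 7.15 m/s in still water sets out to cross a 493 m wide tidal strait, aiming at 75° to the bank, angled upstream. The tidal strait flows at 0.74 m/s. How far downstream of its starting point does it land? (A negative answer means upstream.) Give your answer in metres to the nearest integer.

Perpendicular speed = 6.906 m/s; crossing time = 493 / 6.906 = 71.383 s.
Net downstream speed = -1.111 m/s.
Drift = -1.111 × 71.383 = -79.275 m (upstream).

-79 m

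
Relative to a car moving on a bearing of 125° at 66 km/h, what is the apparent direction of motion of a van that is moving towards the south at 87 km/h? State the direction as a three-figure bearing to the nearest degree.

228°

Taking east as x and north as y: van velocity = (0.000, -87.000) km/h; car velocity = (54.064, -37.856) km/h.
Velocity of van relative to car = (0.000, -87.000) − (54.064, -37.856) = (-54.064, -49.144) km/h.
Bearing = atan2(-54.06, -49.14) = 227.73° clockwise from north.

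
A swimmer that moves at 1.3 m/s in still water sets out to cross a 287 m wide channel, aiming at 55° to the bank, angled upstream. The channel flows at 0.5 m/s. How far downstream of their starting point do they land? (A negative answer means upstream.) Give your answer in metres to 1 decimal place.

Perpendicular speed = 1.065 m/s; crossing time = 287 / 1.065 = 269.509 s.
Net downstream speed = -0.246 m/s.
Drift = -0.246 × 269.509 = -66.205 m (upstream).

-66.2 m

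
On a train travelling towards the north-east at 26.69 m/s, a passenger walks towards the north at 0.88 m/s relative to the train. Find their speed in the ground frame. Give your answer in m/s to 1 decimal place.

27.3 m/s

Taking east as x and north as y: train velocity = (18.873, 18.873) m/s; passenger velocity relative to train = (0.000, 0.880) m/s.
Velocity relative to ground = (18.873, 18.873) + (0.000, 0.880) = (18.873, 19.753) m/s.
Speed = |(18.873, 19.753)| = 27.319 m/s.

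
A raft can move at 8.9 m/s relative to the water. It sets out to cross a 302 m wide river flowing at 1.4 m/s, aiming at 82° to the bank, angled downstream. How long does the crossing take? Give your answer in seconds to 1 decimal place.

34.3 s

The component of the raft's velocity perpendicular to the bank is 8.9 × sin 82° = 8.813 m/s.
The flow acts along the bank and has no component across it.
Time = 302 / 8.813 = 34.266 s.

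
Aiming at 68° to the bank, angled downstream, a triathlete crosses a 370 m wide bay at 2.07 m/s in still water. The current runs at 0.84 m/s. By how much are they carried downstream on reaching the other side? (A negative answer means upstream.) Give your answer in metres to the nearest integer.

Perpendicular speed = 1.919 m/s; crossing time = 370 / 1.919 = 192.782 s.
Net downstream speed = 1.615 m/s.
Drift = 1.615 × 192.782 = 311.426 m (downstream).

311 m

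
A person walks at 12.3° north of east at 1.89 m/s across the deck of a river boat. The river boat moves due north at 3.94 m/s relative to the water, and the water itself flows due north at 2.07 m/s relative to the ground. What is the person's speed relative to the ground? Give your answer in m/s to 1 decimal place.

6.7 m/s

In east/north components (m/s): person relative to river boat = (1.847, 0.403); river boat relative to water = (0.000, 3.940); water relative to ground = (0.000, 2.070).
Sum = (1.847, 6.413) m/s.
Speed = |(1.847, 6.413)| = 6.673 m/s.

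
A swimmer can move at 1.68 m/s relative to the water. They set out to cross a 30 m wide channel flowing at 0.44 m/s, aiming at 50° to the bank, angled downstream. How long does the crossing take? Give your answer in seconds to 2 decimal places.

The component of the swimmer's velocity perpendicular to the bank is 1.68 × sin 50° = 1.287 m/s.
The current is parallel to the bank, so it does not affect the crossing time.
Time = 30 / 1.287 = 23.311 s.

23.31 s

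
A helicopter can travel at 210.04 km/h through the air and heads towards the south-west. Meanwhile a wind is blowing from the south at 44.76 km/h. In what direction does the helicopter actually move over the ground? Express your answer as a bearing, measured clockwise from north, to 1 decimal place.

Taking east as x and north as y: velocity relative to the air = (-148.521, -148.521) km/h; the air relative to ground = (0.000, 44.760) km/h.
Velocity relative to ground = (-148.521, -148.521) + (0.000, 44.760) = (-148.521, -103.761) km/h.
Bearing = atan2(-148.52, -103.76) = 235.06° clockwise from north.

235.1°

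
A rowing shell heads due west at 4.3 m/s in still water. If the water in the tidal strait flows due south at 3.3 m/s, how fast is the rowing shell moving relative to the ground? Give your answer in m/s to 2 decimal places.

5.42 m/s

Taking east as x and north as y: velocity relative to the water = (-4.300, 0.000) m/s; the water relative to ground = (0.000, -3.300) m/s.
Velocity relative to ground = (-4.300, 0.000) + (0.000, -3.300) = (-4.300, -3.300) m/s.
Speed = |(-4.300, -3.300)| = 5.420 m/s.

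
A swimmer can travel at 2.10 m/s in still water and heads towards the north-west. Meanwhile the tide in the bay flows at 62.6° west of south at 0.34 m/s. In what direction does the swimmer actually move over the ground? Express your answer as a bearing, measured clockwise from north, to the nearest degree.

Taking east as x and north as y: velocity relative to the water = (-1.485, 1.485) m/s; the water relative to ground = (-0.302, -0.156) m/s.
Velocity relative to ground = (-1.485, 1.485) + (-0.302, -0.156) = (-1.787, 1.328) m/s.
Bearing = atan2(-1.79, 1.33) = 306.63° clockwise from north.

307°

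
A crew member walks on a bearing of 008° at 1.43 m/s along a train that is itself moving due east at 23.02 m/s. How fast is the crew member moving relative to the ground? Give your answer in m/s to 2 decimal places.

Taking east as x and north as y: train velocity = (23.020, 0.000) m/s; crew member velocity relative to train = (0.199, 1.416) m/s.
Velocity relative to ground = (23.020, 0.000) + (0.199, 1.416) = (23.219, 1.416) m/s.
Speed = |(23.219, 1.416)| = 23.262 m/s.

23.26 m/s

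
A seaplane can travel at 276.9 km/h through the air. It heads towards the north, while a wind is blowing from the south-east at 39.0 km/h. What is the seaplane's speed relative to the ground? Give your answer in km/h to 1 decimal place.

Taking east as x and north as y: velocity relative to the air = (0.000, 276.900) km/h; the air relative to ground = (-27.577, 27.577) km/h.
Velocity relative to ground = (0.000, 276.900) + (-27.577, 27.577) = (-27.577, 304.477) km/h.
Speed = |(-27.577, 304.477)| = 305.723 km/h.

305.7 km/h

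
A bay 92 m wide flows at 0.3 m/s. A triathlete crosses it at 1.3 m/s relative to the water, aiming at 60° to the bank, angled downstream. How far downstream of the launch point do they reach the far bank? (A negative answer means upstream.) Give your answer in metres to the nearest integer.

78 m

Perpendicular speed = 1.126 m/s; crossing time = 92 / 1.126 = 81.717 s.
Net downstream speed = 0.950 m/s.
Drift = 0.950 × 81.717 = 77.631 m (downstream).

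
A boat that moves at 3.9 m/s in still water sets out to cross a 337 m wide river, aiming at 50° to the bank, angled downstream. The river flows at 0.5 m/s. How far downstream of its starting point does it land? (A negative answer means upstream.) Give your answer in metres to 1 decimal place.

339.2 m

Perpendicular speed = 2.988 m/s; crossing time = 337 / 2.988 = 112.801 s.
Net downstream speed = 3.007 m/s.
Drift = 3.007 × 112.801 = 339.177 m (downstream).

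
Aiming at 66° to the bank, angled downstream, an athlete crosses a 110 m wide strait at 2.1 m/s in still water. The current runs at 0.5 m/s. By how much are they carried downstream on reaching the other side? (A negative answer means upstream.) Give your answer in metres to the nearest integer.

78 m

Perpendicular speed = 1.918 m/s; crossing time = 110 / 1.918 = 57.338 s.
Net downstream speed = 1.354 m/s.
Drift = 1.354 × 57.338 = 77.644 m (downstream).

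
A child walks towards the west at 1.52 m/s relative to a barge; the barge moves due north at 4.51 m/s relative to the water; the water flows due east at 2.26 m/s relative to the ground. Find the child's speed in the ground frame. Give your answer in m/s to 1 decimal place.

4.6 m/s

In east/north components (m/s): child relative to barge = (-1.520, 0.000); barge relative to water = (0.000, 4.510); water relative to ground = (2.260, 0.000).
Sum = (0.740, 4.510) m/s.
Speed = |(0.740, 4.510)| = 4.570 m/s.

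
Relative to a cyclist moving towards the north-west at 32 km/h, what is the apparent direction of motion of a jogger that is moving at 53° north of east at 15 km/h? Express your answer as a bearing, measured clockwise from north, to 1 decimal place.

Taking east as x and north as y: jogger velocity = (9.027, 11.980) km/h; cyclist velocity = (-22.627, 22.627) km/h.
Velocity of jogger relative to cyclist = (9.027, 11.980) − (-22.627, 22.627) = (31.655, -10.648) km/h.
Bearing = atan2(31.65, -10.65) = 108.59° clockwise from north.

108.6°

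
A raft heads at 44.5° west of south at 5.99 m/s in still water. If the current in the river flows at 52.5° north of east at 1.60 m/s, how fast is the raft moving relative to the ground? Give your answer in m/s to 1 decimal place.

Taking east as x and north as y: velocity relative to the water = (-4.198, -4.272) m/s; the water relative to ground = (0.974, 1.269) m/s.
Velocity relative to ground = (-4.198, -4.272) + (0.974, 1.269) = (-3.224, -3.003) m/s.
Speed = |(-3.224, -3.003)| = 4.406 m/s.

4.4 m/s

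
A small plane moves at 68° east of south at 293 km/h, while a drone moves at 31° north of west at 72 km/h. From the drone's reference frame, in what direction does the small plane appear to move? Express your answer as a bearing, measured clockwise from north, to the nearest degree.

Taking east as x and north as y: small plane velocity = (271.665, -109.760) km/h; drone velocity = (-61.716, 37.083) km/h.
Velocity of small plane relative to drone = (271.665, -109.760) − (-61.716, 37.083) = (333.381, -146.842) km/h.
Bearing = atan2(333.38, -146.84) = 113.77° clockwise from north.

114°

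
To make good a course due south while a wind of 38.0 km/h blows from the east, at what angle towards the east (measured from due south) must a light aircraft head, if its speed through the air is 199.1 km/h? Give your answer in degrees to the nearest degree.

The wind pushes perpendicular to the desired track; the heading must have a component into the wind equal to 38.0 km/h: 199.1 sin θ = 38.0.
sin θ = 0.1909, so θ = 11.003°.

11°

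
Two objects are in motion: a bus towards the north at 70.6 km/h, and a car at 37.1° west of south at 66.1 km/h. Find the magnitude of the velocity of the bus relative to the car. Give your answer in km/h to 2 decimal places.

Taking east as x and north as y: bus velocity = (0.000, 70.600) km/h; car velocity = (-39.872, -52.720) km/h.
Velocity of bus relative to car = (0.000, 70.600) − (-39.872, -52.720) = (39.872, 123.320) km/h.
Magnitude = |(39.872, 123.320)| = 129.606 km/h.

129.61 km/h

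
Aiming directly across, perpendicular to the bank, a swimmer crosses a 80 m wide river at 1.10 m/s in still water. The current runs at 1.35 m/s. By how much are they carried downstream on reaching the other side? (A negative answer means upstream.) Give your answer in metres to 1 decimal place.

Perpendicular speed = 1.100 m/s; crossing time = 80 / 1.100 = 72.727 s.
Net downstream speed = 1.350 m/s.
Drift = 1.350 × 72.727 = 98.182 m (downstream).

98.2 m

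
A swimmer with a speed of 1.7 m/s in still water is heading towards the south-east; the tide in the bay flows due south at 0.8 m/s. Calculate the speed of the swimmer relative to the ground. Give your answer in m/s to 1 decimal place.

2.3 m/s

Taking east as x and north as y: velocity relative to the water = (1.202, -1.202) m/s; the water relative to ground = (0.000, -0.800) m/s.
Velocity relative to ground = (1.202, -1.202) + (0.000, -0.800) = (1.202, -2.002) m/s.
Speed = |(1.202, -2.002)| = 2.335 m/s.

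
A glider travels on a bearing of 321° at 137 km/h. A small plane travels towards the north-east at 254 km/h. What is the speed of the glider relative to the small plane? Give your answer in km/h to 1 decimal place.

Taking east as x and north as y: glider velocity = (-86.217, 106.469) km/h; small plane velocity = (179.605, 179.605) km/h.
Velocity of glider relative to small plane = (-86.217, 106.469) − (179.605, 179.605) = (-265.822, -73.136) km/h.
Magnitude = |(-265.822, -73.136)| = 275.700 km/h.

275.7 km/h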